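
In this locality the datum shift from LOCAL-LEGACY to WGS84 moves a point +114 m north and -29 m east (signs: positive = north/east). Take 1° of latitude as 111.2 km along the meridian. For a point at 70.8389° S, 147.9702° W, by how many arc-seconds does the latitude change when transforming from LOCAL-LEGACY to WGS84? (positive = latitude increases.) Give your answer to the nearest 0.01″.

1° of latitude = 111.2 km, so Δφ = 114.0 / 111200 = 0.0010252° = 3.691″.

Δφ = 3.69″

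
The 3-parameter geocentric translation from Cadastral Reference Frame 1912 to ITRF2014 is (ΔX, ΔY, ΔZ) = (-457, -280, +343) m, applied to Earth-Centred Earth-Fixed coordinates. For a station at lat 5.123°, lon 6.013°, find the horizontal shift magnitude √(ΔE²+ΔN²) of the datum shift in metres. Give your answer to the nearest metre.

The local east axis at (φ, λ) is (−sin λ, cos λ, 0), so ΔE = −sin(6.013°)·(-457) + cos(6.013°)·(-280) = -230.59 m.
The local north axis is (−sin φ cos λ, −sin φ sin λ, cos φ), giving ΔN = 40.583 + 2.619 + 341.630 = 384.83 m.
Horizontal magnitude = √(ΔE² + ΔN²) = √((-230.59)² + 384.83²) = 448.63 m.

449 m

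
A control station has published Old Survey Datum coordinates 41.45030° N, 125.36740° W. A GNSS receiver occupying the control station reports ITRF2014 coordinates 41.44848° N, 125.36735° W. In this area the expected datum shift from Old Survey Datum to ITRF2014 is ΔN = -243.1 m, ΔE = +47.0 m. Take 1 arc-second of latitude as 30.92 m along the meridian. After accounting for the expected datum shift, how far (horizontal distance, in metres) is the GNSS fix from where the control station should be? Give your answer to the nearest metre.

59 m

Observed coordinate differences: Δφ = -0.00182°, Δλ = +0.00005°.
Converting to metres (1° lat = 111312 m, cos φ = 0.749530): observed ΔN = -202.6 m, observed ΔE = 4.2 m.
Subtracting the expected shift leaves a residual of -202.6 − (-243.1) = 40.5 m north and 4.2 − (47.0) = -42.8 m east.
Residual distance = √(40.5² + (-42.8)²) = 59.0 m.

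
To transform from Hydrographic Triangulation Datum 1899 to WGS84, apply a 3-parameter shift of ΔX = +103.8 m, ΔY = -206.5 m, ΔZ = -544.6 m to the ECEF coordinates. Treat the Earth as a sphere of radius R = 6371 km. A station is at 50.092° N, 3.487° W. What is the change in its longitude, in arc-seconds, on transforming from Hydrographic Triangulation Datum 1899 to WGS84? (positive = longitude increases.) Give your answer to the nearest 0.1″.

Δλ = -10.1″

sin φ = 0.767076, cos φ = 0.641557, sin λ = -0.060822, cos λ = 0.998149.
East component: ΔE = −sin λ·ΔX + cos λ·ΔY = −(-0.060822)(103.8) + (0.998149)(-206.5) = -199.80 m.
1° of latitude spans πR/180 = 111195 m; at latitude φ, 1° of longitude spans that × cos φ = 71337.9 m, so Δλ = -199.80 / 71337.9 × 3600 = -10.083″.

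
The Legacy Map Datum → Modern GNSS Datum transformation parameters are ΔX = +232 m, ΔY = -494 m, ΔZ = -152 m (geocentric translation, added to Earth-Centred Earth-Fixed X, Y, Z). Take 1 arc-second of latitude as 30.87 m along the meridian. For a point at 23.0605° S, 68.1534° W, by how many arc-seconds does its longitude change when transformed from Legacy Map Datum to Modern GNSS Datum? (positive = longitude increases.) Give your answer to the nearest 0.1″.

sin φ = -0.391703, cos φ = 0.920092, sin λ = -0.928183, cos λ = 0.372123.
East component: ΔE = −sin λ·ΔX + cos λ·ΔY = −(-0.928183)(232) + (0.372123)(-494) = 31.51 m.
1° of latitude spans 3600 × 30.87 = 111132 m; at latitude φ, 1° of longitude spans that × cos φ = 102251.6 m, so Δλ = 31.51 / 102251.6 × 3600 = 1.109″.

Δλ = 1.1″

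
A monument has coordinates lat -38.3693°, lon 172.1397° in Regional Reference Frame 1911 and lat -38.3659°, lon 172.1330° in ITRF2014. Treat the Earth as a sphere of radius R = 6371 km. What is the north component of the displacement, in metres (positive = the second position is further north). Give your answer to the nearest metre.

Δφ = -38.3659° − -38.3693° = +0.0034°; Δλ = 172.1330° − 172.1397° = -0.0067°.
1° along a meridian = πR/180 = 111195 m.
ΔN = Δφ × 111195 = 378.1 m; ΔE = Δλ × 111195 × cos(-38.3693°) = -0.0067 × 111195 × 0.784026 = -584.1 m.

ΔN = 378 m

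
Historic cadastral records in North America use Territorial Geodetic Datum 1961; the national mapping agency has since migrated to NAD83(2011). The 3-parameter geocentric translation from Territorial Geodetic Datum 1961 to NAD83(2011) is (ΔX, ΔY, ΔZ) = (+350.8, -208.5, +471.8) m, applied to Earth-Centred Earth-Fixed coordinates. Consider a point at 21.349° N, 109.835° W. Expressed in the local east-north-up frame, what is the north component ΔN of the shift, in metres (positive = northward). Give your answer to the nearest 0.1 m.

ΔN = 411.4 m

At φ = 21.349°, λ = -109.835°: sin φ = 0.364048, cos φ = 0.931380, sin λ = -0.940674, cos λ = -0.339313.
ΔN = −sin φ cos λ·ΔX − sin φ sin λ·ΔY + cos φ·ΔZ = −(0.364048)(-0.339313)(350.8) − (0.364048)(-0.940674)(-208.5) + (0.931380)(471.8) = 411.36 m.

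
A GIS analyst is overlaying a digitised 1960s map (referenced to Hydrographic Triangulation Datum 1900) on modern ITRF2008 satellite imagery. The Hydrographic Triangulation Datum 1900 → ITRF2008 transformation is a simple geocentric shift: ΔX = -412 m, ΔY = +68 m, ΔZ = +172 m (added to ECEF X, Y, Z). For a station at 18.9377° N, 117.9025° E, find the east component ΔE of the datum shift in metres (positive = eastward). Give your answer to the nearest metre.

At φ = 18.9377°, λ = 117.9025°: sin φ = 0.324540, cos φ = 0.945872, sin λ = 0.883745, cos λ = -0.467968.
ΔE = −sin λ·ΔX + cos λ·ΔY = −(0.883745)·(-412) + (-0.467968)·(68) = 332.28 m.

ΔE = 332 m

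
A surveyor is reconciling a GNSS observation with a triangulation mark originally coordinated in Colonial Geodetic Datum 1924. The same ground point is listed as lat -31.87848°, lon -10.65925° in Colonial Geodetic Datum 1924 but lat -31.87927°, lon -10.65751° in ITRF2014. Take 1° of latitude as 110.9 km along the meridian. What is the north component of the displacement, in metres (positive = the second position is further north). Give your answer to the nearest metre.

ΔN = -88 m

Δφ = -31.87927° − -31.87848° = -0.00079°; Δλ = -10.65751° − -10.65925° = +0.00174°.
ΔN = Δφ × 110900 = -87.6 m; ΔE = Δλ × 110900 × cos(-31.87848°) = +0.00174 × 110900 × 0.849170 = 163.9 m.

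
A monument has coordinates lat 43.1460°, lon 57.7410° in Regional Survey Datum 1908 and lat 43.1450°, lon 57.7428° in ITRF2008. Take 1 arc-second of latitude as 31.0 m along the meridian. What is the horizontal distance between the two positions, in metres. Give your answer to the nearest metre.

Δφ = 43.1450° − 43.1460° = -0.0010°; Δλ = 57.7428° − 57.7410° = +0.0018°.
1° of latitude = 3600 × 31.00 = 111600 m.
ΔN = Δφ × 111600 = -111.6 m; ΔE = Δλ × 111600 × cos(43.1460°) = +0.0018 × 111600 × 0.729613 = 146.6 m.
Distance = √(ΔE² + ΔN²) = √(146.6² + (-111.6)²) = 184.2 m.

184 m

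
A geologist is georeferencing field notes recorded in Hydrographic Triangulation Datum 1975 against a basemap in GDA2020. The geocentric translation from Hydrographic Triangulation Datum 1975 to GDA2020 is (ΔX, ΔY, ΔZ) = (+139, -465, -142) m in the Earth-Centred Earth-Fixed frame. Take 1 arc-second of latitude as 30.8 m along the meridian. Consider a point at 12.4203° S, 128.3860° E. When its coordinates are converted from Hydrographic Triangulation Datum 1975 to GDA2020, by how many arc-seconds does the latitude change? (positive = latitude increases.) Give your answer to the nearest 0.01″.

sin φ = -0.215081, cos φ = 0.976596, sin λ = 0.783845, cos λ = -0.620956.
North component: ΔN = −sin φ cos λ·ΔX − sin φ sin λ·ΔY + cos φ·ΔZ = −(-0.215081)(-0.620956)(139) − (-0.215081)(0.783845)(-465) + (0.976596)(-142) = -235.64 m.
1° of latitude spans 3600 × 30.80 = 110880 m, so Δφ = -235.64 / 110880 × 3600 = -7.651″.

Δφ = -7.65″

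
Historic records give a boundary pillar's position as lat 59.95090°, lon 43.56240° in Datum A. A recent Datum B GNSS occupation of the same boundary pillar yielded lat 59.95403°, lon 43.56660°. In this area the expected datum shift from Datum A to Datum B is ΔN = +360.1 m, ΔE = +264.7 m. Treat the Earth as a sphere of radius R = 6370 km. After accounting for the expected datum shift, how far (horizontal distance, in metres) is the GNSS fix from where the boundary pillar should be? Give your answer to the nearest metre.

33 m

Observed coordinate differences: Δφ = +0.00313°, Δλ = +0.00420°.
Converting to metres (1° lat = 111177 m, cos φ = 0.500742): observed ΔN = 348.0 m, observed ΔE = 233.8 m.
Subtracting the expected shift leaves a residual of 348.0 − (360.1) = -12.1 m north and 233.8 − (264.7) = -30.9 m east.
Residual distance = √((-12.1)² + (-30.9)²) = 33.2 m.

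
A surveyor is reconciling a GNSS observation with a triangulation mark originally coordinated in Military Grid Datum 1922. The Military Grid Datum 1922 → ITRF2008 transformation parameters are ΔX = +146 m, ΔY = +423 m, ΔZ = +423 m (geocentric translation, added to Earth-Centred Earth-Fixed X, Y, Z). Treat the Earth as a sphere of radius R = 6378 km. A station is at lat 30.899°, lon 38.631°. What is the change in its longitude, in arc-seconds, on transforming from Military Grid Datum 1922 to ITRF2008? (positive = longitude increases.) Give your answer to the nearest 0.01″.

Δλ = 9.02″

sin φ = 0.513526, cos φ = 0.858074, sin λ = 0.624302, cos λ = 0.781183.
East component: ΔE = −sin λ·ΔX + cos λ·ΔY = −(0.624302)(146) + (0.781183)(423) = 239.29 m.
1° of latitude spans πR/180 = 111317 m; at latitude φ, 1° of longitude spans that × cos φ = 95518.3 m, so Δλ = 239.29 / 95518.3 × 3600 = 9.019″.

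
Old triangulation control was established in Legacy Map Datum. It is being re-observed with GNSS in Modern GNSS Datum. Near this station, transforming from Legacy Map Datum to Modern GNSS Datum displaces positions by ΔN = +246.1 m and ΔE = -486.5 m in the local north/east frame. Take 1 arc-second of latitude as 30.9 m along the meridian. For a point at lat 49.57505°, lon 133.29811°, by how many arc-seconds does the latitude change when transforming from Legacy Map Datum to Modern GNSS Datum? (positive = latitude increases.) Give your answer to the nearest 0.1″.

Δφ = 8.0″

1″ of latitude = 30.90 m, so Δφ = 246.1 / 30.90 = 7.964″.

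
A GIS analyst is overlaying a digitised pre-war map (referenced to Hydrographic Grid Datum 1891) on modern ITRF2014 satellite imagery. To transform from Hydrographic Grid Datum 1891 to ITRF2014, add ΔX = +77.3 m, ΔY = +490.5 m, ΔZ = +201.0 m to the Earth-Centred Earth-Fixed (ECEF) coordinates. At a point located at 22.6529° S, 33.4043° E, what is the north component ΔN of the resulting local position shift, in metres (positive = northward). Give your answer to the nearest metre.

ΔN = 314 m

At φ = -22.6529°, λ = 33.4043°: sin φ = -0.385148, cos φ = 0.922855, sin λ = 0.550543, cos λ = 0.834807.
ΔN = −sin φ cos λ·ΔX − sin φ sin λ·ΔY + cos φ·ΔZ = −(-0.385148)(0.834807)(77.3) − (-0.385148)(0.550543)(490.5) + (0.922855)(201.0) = 314.35 m.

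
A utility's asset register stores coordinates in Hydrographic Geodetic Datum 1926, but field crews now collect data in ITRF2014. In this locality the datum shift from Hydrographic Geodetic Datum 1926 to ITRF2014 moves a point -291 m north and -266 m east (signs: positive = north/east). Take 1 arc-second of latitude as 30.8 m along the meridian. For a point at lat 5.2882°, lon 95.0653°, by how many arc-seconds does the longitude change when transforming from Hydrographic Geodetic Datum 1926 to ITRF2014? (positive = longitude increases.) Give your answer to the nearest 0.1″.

Δλ = -8.7″

At latitude 5.2882°, cos φ = 0.995744.
1″ of longitude at this latitude = 30.80 × cos φ = 30.6689 m, so Δλ = -266.0 / 30.6689 = -8.673″.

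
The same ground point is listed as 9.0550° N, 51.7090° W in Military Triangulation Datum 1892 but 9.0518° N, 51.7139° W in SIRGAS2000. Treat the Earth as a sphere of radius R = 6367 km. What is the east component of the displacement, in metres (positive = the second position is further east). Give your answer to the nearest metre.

Δφ = 9.0518° − 9.0550° = -0.0032°; Δλ = -51.7139° − -51.7090° = -0.0049°.
1° along a meridian = πR/180 = 111125 m.
ΔN = Δφ × 111125 = -355.6 m; ΔE = Δλ × 111125 × cos(9.0550°) = -0.0049 × 111125 × 0.987538 = -537.7 m.

ΔE = -538 m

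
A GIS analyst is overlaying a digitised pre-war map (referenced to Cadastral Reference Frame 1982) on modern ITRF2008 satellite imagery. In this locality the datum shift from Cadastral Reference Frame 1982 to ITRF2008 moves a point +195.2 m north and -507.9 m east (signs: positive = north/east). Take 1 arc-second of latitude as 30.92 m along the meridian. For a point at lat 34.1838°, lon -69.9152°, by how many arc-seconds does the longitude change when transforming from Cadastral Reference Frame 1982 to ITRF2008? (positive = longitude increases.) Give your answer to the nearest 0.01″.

At latitude 34.1838°, cos φ = 0.827239.
1″ of longitude at this latitude = 30.92 × cos φ = 25.5782 m, so Δλ = -507.9 / 25.5782 = -19.857″.

Δλ = -19.86″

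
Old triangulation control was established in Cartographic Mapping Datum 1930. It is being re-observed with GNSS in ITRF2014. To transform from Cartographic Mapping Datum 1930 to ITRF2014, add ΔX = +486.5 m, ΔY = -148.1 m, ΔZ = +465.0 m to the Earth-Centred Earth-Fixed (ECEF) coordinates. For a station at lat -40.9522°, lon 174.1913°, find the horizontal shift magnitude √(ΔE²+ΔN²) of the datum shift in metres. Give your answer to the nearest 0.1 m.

The local east axis at (φ, λ) is (−sin λ, cos λ, 0), so ΔE = −sin(174.1913°)·486.5 + cos(174.1913°)·(-148.1) = 98.10 m.
The local north axis is (−sin φ cos λ, −sin φ sin λ, cos φ), giving ΔN = -317.229 − 9.824 + 351.194 = 24.14 m.
Horizontal magnitude = √(ΔE² + ΔN²) = √(98.10² + 24.14²) = 101.03 m.

101.0 m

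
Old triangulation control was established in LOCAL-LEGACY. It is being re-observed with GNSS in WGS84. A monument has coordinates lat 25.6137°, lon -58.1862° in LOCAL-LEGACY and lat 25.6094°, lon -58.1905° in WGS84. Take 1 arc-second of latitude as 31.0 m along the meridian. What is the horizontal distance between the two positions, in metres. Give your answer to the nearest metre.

Δφ = 25.6094° − 25.6137° = -0.0043°; Δλ = -58.1905° − -58.1862° = -0.0043°.
1° of latitude = 3600 × 31.00 = 111600 m.
ΔN = Δφ × 111600 = -479.9 m; ΔE = Δλ × 111600 × cos(25.6137°) = -0.0043 × 111600 × 0.901729 = -432.7 m.
Distance = √(ΔE² + ΔN²) = √((-432.7)² + (-479.9)²) = 646.2 m.

646 m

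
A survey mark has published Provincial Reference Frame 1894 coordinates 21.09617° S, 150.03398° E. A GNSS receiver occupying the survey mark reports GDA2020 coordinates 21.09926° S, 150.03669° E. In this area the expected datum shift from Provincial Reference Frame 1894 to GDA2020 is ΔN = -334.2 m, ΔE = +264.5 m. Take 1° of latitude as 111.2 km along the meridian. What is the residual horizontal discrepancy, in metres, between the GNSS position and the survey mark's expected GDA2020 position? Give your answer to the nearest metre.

Observed coordinate differences: Δφ = -0.00309°, Δλ = +0.00271°.
Converting to metres (1° lat = 111200 m, cos φ = 0.932978): observed ΔN = -343.6 m, observed ΔE = 281.2 m.
Subtracting the expected shift leaves a residual of -343.6 − (-334.2) = -9.4 m north and 281.2 − (264.5) = 16.7 m east.
Residual distance = √((-9.4)² + 16.7²) = 19.1 m.

19 m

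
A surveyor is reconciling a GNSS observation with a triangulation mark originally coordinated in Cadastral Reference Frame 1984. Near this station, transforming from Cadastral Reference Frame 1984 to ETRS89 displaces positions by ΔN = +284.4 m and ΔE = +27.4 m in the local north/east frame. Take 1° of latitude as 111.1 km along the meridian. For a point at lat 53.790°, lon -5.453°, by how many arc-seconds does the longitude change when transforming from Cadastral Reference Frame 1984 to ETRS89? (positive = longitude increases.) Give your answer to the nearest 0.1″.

Δλ = 1.5″

At latitude 53.790°, cos φ = 0.590746.
1° of longitude at this latitude = 111.1 × cos φ = 65.63 km, so Δλ = 27.4 / 65631.9 = 0.0004175° = 1.503″.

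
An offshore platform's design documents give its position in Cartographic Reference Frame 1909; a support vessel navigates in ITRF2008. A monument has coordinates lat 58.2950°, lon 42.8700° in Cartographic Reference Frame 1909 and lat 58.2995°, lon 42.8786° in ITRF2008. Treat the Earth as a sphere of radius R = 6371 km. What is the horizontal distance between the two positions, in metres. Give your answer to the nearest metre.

Δφ = 58.2995° − 58.2950° = +0.0045°; Δλ = 42.8786° − 42.8700° = +0.0086°.
1° along a meridian = πR/180 = 111195 m.
ΔN = Δφ × 111195 = 500.4 m; ΔE = Δλ × 111195 × cos(58.2950°) = +0.0086 × 111195 × 0.525546 = 502.6 m.
Distance = √(ΔE² + ΔN²) = √(502.6² + 500.4²) = 709.2 m.

709 m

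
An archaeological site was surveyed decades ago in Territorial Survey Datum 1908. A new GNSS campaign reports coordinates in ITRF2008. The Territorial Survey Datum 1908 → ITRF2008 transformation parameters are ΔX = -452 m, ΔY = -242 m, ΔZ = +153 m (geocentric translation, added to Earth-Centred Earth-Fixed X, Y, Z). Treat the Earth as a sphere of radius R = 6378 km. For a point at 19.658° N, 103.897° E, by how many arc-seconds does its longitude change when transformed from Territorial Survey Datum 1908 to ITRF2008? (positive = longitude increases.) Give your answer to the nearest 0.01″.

sin φ = 0.336405, cos φ = 0.941717, sin λ = 0.970729, cos λ = -0.240177.
East component: ΔE = −sin λ·ΔX + cos λ·ΔY = −(0.970729)(-452) + (-0.240177)(-242) = 496.89 m.
1° of latitude spans πR/180 = 111317 m; at latitude φ, 1° of longitude spans that × cos φ = 104829.2 m, so Δλ = 496.89 / 104829.2 × 3600 = 17.064″.

Δλ = 17.06″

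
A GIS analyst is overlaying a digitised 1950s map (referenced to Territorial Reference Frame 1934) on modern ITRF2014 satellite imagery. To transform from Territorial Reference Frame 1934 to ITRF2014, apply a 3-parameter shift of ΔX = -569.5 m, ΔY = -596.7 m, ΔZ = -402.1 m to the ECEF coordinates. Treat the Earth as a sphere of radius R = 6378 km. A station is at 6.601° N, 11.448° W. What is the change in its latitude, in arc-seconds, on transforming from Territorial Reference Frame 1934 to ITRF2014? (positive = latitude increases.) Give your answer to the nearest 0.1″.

Δφ = -11.3″

sin φ = 0.114954, cos φ = 0.993371, sin λ = -0.198479, cos λ = 0.980105.
North component: ΔN = −sin φ cos λ·ΔX − sin φ sin λ·ΔY + cos φ·ΔZ = −(0.114954)(0.980105)(-569.5) − (0.114954)(-0.198479)(-596.7) + (0.993371)(-402.1) = -348.88 m.
1° of latitude spans πR/180 = 111317 m, so Δφ = -348.88 / 111317 × 3600 = -11.283″.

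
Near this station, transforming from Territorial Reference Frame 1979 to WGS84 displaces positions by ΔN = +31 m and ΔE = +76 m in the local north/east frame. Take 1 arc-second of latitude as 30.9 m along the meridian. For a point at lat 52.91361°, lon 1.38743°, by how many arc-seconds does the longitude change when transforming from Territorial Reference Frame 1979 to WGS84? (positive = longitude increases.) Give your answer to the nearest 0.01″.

Δλ = 4.08″

At latitude 52.91361°, cos φ = 0.603019.
1″ of longitude at this latitude = 30.90 × cos φ = 18.6333 m, so Δλ = 76.0 / 18.6333 = 4.079″.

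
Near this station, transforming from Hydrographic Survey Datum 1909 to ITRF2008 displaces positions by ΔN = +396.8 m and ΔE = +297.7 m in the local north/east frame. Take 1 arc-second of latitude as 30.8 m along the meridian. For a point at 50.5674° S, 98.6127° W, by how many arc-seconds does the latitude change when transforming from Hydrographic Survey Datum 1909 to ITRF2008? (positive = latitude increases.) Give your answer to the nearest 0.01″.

1″ of latitude = 30.80 m, so Δφ = 396.8 / 30.80 = 12.883″.

Δφ = 12.88″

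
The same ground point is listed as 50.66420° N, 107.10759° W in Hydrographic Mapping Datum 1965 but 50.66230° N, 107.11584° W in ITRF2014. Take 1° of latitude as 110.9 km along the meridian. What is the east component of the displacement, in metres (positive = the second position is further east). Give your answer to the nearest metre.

ΔE = -580 m

Δφ = 50.66230° − 50.66420° = -0.00190°; Δλ = -107.11584° − -107.10759° = -0.00825°.
ΔN = Δφ × 110900 = -210.7 m; ΔE = Δλ × 110900 × cos(50.66420°) = -0.00825 × 110900 × 0.633864 = -579.9 m.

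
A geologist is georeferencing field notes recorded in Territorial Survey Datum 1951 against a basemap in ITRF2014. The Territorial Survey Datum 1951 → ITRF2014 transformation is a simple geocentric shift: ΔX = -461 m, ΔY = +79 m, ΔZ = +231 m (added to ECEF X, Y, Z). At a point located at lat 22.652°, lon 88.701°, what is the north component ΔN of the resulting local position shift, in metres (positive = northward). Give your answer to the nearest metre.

ΔN = 187 m

At φ = 22.652°, λ = 88.701°: sin φ = 0.385133, cos φ = 0.922861, sin λ = 0.999743, cos λ = 0.022670.
ΔN = −sin φ cos λ·ΔX − sin φ sin λ·ΔY + cos φ·ΔZ = −(0.385133)(0.022670)(-461) − (0.385133)(0.999743)(79) + (0.922861)(231) = 186.79 m.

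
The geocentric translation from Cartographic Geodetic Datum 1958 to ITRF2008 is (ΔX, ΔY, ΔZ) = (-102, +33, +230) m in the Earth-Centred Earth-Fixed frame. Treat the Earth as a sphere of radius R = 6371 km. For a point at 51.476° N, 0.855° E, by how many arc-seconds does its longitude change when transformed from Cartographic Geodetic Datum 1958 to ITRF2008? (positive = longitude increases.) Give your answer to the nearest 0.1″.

sin φ = 0.782347, cos φ = 0.622842, sin λ = 0.014922, cos λ = 0.999889.
East component: ΔE = −sin λ·ΔX + cos λ·ΔY = −(0.014922)(-102) + (0.999889)(33) = 34.52 m.
1° of latitude spans πR/180 = 111195 m; at latitude φ, 1° of longitude spans that × cos φ = 69256.9 m, so Δλ = 34.52 / 69256.9 × 3600 = 1.794″.

Δλ = 1.8″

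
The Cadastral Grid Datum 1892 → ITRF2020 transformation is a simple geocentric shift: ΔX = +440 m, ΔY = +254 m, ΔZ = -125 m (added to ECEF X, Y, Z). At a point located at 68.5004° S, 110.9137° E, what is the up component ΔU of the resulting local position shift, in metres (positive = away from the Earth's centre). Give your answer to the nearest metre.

ΔU = 146 m

At φ = -68.5004°, λ = 110.9137°: sin φ = -0.930420, cos φ = 0.366495, sin λ = 0.934119, cos λ = -0.356961.
ΔU = cos φ cos λ·ΔX + cos φ sin λ·ΔY + sin φ·ΔZ = (0.366495)(-0.356961)(440) + (0.366495)(0.934119)(254) + (-0.930420)(-125) = 145.70 m.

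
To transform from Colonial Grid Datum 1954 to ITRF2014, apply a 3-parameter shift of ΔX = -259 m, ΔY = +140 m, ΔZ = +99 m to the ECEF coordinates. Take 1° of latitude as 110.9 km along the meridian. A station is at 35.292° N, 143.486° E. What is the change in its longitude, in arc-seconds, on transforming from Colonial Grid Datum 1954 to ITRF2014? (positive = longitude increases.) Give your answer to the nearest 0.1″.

sin φ = 0.577744, cos φ = 0.816218, sin λ = 0.595019, cos λ = -0.803711.
East component: ΔE = −sin λ·ΔX + cos λ·ΔY = −(0.595019)(-259) + (-0.803711)(140) = 41.59 m.
1° of latitude spans 110900 m; at latitude φ, 1° of longitude spans that × cos φ = 90518.6 m, so Δλ = 41.59 / 90518.6 × 3600 = 1.654″.

Δλ = 1.7″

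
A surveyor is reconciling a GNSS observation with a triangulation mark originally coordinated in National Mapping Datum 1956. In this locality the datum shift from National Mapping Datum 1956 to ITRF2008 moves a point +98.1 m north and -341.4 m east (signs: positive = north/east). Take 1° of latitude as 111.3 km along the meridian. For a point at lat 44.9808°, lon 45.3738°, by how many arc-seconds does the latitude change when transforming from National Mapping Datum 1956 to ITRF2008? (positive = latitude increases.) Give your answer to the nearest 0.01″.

1° of latitude = 111.3 km, so Δφ = 98.1 / 111300 = 0.0008814° = 3.173″.

Δφ = 3.17″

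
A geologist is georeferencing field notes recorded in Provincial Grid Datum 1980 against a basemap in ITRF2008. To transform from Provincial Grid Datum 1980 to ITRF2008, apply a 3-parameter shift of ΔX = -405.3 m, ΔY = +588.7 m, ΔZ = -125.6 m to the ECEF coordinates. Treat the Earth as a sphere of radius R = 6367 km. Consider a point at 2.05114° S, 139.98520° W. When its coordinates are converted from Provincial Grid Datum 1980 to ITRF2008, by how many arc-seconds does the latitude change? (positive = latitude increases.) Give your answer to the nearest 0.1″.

sin φ = -0.035792, cos φ = 0.999359, sin λ = -0.642985, cos λ = -0.765878.
North component: ΔN = −sin φ cos λ·ΔX − sin φ sin λ·ΔY + cos φ·ΔZ = −(-0.035792)(-0.765878)(-405.3) − (-0.035792)(-0.642985)(588.7) + (0.999359)(-125.6) = -127.96 m.
1° of latitude spans πR/180 = 111125 m, so Δφ = -127.96 / 111125 × 3600 = -4.145″.

Δφ = -4.1″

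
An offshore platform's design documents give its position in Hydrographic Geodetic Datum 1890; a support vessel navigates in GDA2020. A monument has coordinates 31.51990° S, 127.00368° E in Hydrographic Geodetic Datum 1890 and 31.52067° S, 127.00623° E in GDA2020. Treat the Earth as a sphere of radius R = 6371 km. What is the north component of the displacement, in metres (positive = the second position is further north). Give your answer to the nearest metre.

ΔN = -86 m

Δφ = -31.52067° − -31.51990° = -0.00077°; Δλ = 127.00623° − 127.00368° = +0.00255°.
1° along a meridian = πR/180 = 111195 m.
ΔN = Δφ × 111195 = -85.6 m; ΔE = Δλ × 111195 × cos(-31.51990°) = +0.00255 × 111195 × 0.852459 = 241.7 m.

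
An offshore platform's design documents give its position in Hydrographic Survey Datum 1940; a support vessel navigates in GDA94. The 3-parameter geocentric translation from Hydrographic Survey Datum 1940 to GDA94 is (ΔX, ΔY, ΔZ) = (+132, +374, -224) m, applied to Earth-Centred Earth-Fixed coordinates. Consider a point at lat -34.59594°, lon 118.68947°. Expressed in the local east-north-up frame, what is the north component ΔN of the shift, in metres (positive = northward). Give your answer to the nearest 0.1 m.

ΔN = -34.1 m

The local north axis is (−sin φ cos λ, −sin φ sin λ, cos φ), giving ΔN = -35.980 + 186.282 − 184.392 = -34.09 m.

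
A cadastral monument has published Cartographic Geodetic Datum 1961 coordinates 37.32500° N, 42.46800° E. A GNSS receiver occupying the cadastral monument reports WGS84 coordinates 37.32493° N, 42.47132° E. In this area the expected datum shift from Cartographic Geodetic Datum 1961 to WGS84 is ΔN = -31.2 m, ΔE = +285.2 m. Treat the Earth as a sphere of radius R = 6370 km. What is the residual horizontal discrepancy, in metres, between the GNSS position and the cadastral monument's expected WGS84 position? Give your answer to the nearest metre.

25 m

Observed coordinate differences: Δφ = -0.00007°, Δλ = +0.00332°.
Converting to metres (1° lat = 111177 m, cos φ = 0.795209): observed ΔN = -7.8 m, observed ΔE = 293.5 m.
Subtracting the expected shift leaves a residual of -7.8 − (-31.2) = 23.4 m north and 293.5 − (285.2) = 8.3 m east.
Residual distance = √(23.4² + 8.3²) = 24.9 m.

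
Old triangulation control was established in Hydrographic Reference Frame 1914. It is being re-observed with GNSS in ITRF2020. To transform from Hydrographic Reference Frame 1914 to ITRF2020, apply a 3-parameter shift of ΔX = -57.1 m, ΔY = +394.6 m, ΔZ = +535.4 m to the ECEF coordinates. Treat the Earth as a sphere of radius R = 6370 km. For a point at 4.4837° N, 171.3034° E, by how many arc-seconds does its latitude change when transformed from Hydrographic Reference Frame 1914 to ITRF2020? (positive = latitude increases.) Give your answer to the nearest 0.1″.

Δφ = 17.0″

sin φ = 0.078175, cos φ = 0.996940, sin λ = 0.151202, cos λ = -0.988503.
North component: ΔN = −sin φ cos λ·ΔX − sin φ sin λ·ΔY + cos φ·ΔZ = −(0.078175)(-0.988503)(-57.1) − (0.078175)(0.151202)(394.6) + (0.996940)(535.4) = 524.68 m.
1° of latitude spans πR/180 = 111177 m, so Δφ = 524.68 / 111177 × 3600 = 16.990″.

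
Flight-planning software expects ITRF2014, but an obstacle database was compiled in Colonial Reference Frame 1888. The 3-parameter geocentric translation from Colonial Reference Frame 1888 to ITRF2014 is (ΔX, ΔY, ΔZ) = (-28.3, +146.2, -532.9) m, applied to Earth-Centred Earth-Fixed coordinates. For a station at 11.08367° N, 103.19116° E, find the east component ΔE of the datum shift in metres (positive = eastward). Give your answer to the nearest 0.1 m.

At φ = 11.08367°, λ = 103.19116°: sin φ = 0.192242, cos φ = 0.981347, sin λ = 0.973614, cos λ = -0.228201.
ΔE = −sin λ·ΔX + cos λ·ΔY = −(0.973614)·(-28.3) + (-0.228201)·(146.2) = -5.81 m.

ΔE = -5.8 m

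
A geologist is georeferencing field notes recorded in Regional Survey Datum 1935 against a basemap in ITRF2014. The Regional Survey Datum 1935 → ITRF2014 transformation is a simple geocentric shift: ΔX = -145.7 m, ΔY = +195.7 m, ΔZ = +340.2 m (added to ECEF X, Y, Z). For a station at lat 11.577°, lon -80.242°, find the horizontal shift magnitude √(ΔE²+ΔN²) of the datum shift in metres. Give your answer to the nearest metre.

At φ = 11.577°, λ = -80.242°: sin φ = 0.200685, cos φ = 0.979656, sin λ = -0.985532, cos λ = 0.169487.
ΔE = −sin λ·ΔX + cos λ·ΔY = −(-0.985532)·(-145.7) + (0.169487)·(195.7) = -110.42 m.
ΔN = −sin φ cos λ·ΔX − sin φ sin λ·ΔY + cos φ·ΔZ = −(0.200685)(0.169487)(-145.7) − (0.200685)(-0.985532)(195.7) + (0.979656)(340.2) = 376.94 m.
Horizontal magnitude = √(ΔE² + ΔN²) = √((-110.42)² + 376.94²) = 392.78 m.

393 m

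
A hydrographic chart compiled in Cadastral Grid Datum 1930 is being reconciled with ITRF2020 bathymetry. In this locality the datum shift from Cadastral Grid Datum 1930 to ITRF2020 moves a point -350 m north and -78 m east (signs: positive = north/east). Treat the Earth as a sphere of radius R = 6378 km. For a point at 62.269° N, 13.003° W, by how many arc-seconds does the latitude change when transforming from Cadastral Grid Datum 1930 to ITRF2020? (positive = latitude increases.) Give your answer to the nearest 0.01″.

Δφ = -11.32″

On a sphere of radius R, 1 rad of latitude = R, so Δφ = ΔN / R = -350.0 / 6378000 = -5.4876e-05 rad = -11.319″.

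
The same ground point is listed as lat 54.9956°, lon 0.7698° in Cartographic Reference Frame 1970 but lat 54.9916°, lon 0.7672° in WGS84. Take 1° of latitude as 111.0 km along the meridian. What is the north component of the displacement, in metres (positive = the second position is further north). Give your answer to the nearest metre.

Δφ = 54.9916° − 54.9956° = -0.0040°; Δλ = 0.7672° − 0.7698° = -0.0026°.
ΔN = Δφ × 111000 = -444.0 m; ΔE = Δλ × 111000 × cos(54.9956°) = -0.0026 × 111000 × 0.573639 = -165.6 m.

ΔN = -444 m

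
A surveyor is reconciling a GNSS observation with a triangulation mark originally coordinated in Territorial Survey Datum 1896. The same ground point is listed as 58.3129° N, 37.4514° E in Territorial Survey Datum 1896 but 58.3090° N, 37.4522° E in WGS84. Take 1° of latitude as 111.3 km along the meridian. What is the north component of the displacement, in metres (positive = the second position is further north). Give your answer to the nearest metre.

ΔN = -434 m

Δφ = 58.3090° − 58.3129° = -0.0039°; Δλ = 37.4522° − 37.4514° = +0.0008°.
ΔN = Δφ × 111300 = -434.1 m; ΔE = Δλ × 111300 × cos(58.3129°) = +0.0008 × 111300 × 0.525280 = 46.8 m.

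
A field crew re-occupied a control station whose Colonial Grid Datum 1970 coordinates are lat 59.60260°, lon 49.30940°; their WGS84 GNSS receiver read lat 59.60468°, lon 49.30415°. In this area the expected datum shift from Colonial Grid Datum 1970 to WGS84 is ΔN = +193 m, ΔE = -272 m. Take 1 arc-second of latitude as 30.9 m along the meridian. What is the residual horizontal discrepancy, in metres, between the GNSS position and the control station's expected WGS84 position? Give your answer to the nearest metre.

45 m

Observed coordinate differences: Δφ = +0.00208°, Δλ = -0.00525°.
Converting to metres (1° lat = 111240 m, cos φ = 0.505995): observed ΔN = 231.4 m, observed ΔE = -295.5 m.
Subtracting the expected shift leaves a residual of 231.4 − (193) = 38.4 m north and -295.5 − (-272) = -23.5 m east.
Residual distance = √(38.4² + (-23.5)²) = 45.0 m.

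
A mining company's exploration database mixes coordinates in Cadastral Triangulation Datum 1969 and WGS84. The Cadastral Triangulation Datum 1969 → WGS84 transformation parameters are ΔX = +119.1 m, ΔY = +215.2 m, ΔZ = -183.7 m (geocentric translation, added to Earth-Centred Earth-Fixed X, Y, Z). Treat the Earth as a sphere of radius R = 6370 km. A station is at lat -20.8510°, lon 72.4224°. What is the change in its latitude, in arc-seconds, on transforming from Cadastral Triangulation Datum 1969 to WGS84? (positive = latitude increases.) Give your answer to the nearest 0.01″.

sin φ = -0.355939, cos φ = 0.934509, sin λ = 0.953309, cos λ = 0.301997.
North component: ΔN = −sin φ cos λ·ΔX − sin φ sin λ·ΔY + cos φ·ΔZ = −(-0.355939)(0.301997)(119.1) − (-0.355939)(0.953309)(215.2) + (0.934509)(-183.7) = -85.85 m.
1° of latitude spans πR/180 = 111177 m, so Δφ = -85.85 / 111177 × 3600 = -2.780″.

Δφ = -2.78″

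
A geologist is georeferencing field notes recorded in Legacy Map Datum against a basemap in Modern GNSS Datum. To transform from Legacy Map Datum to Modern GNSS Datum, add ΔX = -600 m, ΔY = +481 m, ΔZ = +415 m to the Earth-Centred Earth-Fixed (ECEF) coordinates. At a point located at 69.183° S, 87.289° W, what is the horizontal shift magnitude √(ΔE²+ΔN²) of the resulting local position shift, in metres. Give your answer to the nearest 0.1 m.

The local east axis at (φ, λ) is (−sin λ, cos λ, 0), so ΔE = −sin(-87.289°)·(-600) + cos(-87.289°)·481 = -576.58 m.
The local north axis is (−sin φ cos λ, −sin φ sin λ, cos φ), giving ΔN = -26.526 − 449.097 + 147.484 = -328.14 m.
Horizontal magnitude = √(ΔE² + ΔN²) = √((-576.58)² + (-328.14)²) = 663.41 m.

663.4 m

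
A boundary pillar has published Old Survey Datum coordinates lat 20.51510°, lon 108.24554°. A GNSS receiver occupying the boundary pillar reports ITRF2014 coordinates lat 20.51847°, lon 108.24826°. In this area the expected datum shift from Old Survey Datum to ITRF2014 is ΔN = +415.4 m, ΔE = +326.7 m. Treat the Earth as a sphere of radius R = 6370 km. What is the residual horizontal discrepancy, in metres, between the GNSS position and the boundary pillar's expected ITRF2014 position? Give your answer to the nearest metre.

Observed coordinate differences: Δφ = +0.00337°, Δλ = +0.00272°.
Converting to metres (1° lat = 111177 m, cos φ = 0.936580): observed ΔN = 374.7 m, observed ΔE = 283.2 m.
Subtracting the expected shift leaves a residual of 374.7 − (415.4) = -40.7 m north and 283.2 − (326.7) = -43.5 m east.
Residual distance = √((-40.7)² + (-43.5)²) = 59.6 m.

60 m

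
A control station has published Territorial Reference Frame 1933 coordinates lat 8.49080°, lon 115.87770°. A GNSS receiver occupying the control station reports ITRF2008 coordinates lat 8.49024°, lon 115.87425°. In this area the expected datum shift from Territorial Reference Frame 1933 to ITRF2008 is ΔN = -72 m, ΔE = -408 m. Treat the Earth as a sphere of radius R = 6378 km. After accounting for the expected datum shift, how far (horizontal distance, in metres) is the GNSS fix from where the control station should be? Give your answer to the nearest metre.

30 m

Observed coordinate differences: Δφ = -0.00056°, Δλ = -0.00345°.
Converting to metres (1° lat = 111317 m, cos φ = 0.989040): observed ΔN = -62.3 m, observed ΔE = -379.8 m.
Subtracting the expected shift leaves a residual of -62.3 − (-72) = 9.7 m north and -379.8 − (-408) = 28.2 m east.
Residual distance = √(9.7² + 28.2²) = 29.8 m.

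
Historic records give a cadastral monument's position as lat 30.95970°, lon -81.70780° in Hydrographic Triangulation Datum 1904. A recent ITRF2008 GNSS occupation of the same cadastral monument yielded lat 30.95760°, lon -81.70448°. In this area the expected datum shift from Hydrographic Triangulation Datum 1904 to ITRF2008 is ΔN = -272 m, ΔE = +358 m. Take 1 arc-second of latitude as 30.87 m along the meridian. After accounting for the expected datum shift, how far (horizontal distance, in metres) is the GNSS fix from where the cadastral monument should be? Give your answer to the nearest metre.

57 m

Observed coordinate differences: Δφ = -0.00210°, Δλ = +0.00332°.
Converting to metres (1° lat = 111132 m, cos φ = 0.857529): observed ΔN = -233.4 m, observed ΔE = 316.4 m.
Subtracting the expected shift leaves a residual of -233.4 − (-272) = 38.6 m north and 316.4 − (358) = -41.6 m east.
Residual distance = √(38.6² + (-41.6)²) = 56.8 m.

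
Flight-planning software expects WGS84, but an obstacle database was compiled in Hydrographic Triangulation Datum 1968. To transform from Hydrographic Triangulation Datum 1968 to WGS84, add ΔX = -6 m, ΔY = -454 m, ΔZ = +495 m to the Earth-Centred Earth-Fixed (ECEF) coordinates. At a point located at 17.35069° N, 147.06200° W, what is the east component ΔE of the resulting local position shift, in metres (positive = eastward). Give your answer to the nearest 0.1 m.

ΔE = 377.8 m

At φ = 17.35069°, λ = -147.06200°: sin φ = 0.298219, cos φ = 0.954497, sin λ = -0.543731, cos λ = -0.839259.
ΔE = −sin λ·ΔX + cos λ·ΔY = −(-0.543731)·(-6) + (-0.839259)·(-454) = 377.76 m.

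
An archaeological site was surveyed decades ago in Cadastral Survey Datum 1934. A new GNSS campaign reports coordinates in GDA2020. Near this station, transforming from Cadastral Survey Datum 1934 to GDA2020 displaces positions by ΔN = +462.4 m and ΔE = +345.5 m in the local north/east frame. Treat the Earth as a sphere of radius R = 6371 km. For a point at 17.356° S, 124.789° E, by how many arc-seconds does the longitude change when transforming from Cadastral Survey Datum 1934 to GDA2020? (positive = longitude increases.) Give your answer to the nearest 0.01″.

Δλ = 11.72″

At latitude -17.356°, cos φ = 0.954470.
One radian of longitude at latitude φ spans R cos φ, so Δλ = ΔE / (R cos φ) = 345.5 / (6371000 × 0.954470) = 5.6817e-05 rad = 11.719″.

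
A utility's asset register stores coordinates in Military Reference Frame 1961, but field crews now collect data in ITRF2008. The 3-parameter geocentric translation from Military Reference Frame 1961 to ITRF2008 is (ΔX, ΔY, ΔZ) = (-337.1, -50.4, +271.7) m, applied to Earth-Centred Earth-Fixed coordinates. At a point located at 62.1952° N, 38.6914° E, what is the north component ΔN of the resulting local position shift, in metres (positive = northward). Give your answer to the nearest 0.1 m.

At φ = 62.1952°, λ = 38.6914°: sin φ = 0.884542, cos φ = 0.466461, sin λ = 0.625126, cos λ = 0.780524.
ΔN = −sin φ cos λ·ΔX − sin φ sin λ·ΔY + cos φ·ΔZ = −(0.884542)(0.780524)(-337.1) − (0.884542)(0.625126)(-50.4) + (0.466461)(271.7) = 387.34 m.

ΔN = 387.3 m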